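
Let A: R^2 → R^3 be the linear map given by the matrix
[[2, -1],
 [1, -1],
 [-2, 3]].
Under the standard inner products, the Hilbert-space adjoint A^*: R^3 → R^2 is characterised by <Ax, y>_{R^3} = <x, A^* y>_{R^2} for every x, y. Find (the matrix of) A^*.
A^* = A^T =
[[2, 1, -2],
 [-1, -1, 3]]

For real matrices with standard dot products, the defining identity <Ax, y> = <x, A^* y> gives (Ax)^T y = x^T (A^*) y, i.e. x^T A^T y = x^T (A^*) y. Since this holds for all x, y, we must have A^* = A^T. Therefore
A^* =
[[2, 1, -2],
 [-1, -1, 3]].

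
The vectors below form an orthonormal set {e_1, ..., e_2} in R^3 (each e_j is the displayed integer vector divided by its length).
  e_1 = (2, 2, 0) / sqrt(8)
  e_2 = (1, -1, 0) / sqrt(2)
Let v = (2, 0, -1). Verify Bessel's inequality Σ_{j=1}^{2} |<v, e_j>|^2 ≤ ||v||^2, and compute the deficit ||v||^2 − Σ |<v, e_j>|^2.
Σ |<v, e_j>|^2 = 4; ||v||^2 = 5; deficit = 1

Write each e_j = u_j / sqrt(<u_j, u_j>) where u_j is the displayed integer vector. Then <v, e_j> = <v, u_j> / sqrt(<u_j, u_j>), so |<v, e_j>|^2 = <v, u_j>^2 / <u_j, u_j>.
Coefficients: <v, e_1> = 4/sqrt(8), <v, e_2> = 2/sqrt(2).
Square and sum: Σ |<v, e_j>|^2 = 4.
Compute ||v||^2 = v·v = 5.
Deficit = 5 − 4 = 1 ≥ 0, confirming Bessel's inequality. (The deficit equals ||v − Σ <v,e_j> e_j||^2, the squared distance from v to span{e_j}.)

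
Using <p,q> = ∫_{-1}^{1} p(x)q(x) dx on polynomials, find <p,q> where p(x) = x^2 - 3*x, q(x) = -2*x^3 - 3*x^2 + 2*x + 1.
<p,q> = -32/15

Expand the product: p(x)·q(x) = -2*x^5 + 3*x^4 + 11*x^3 - 5*x^2 - 3*x.
∫_{-1}^{1} of each monomial x^k gives [2/(k+1) if k even, 0 if k odd]. Integrating term-by-term (or equivalently evaluating the antiderivative F(x) = -x^6/3 + 3*x^5/5 + 11*x^4/4 - 5*x^3/3 - 3*x^2/2 at the endpoints):
  F(1) − F(−1) = -3/20 − (119/60) = -32/15.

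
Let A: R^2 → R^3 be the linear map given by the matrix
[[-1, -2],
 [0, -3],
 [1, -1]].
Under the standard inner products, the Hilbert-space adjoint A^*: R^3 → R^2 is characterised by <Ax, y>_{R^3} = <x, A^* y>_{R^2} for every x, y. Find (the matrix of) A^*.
A^* = A^T =
[[-1, 0, 1],
 [-2, -3, -1]]

For real matrices with standard dot products, the defining identity <Ax, y> = <x, A^* y> gives (Ax)^T y = x^T (A^*) y, i.e. x^T A^T y = x^T (A^*) y. Since this holds for all x, y, we must have A^* = A^T. Therefore
A^* =
[[-1, 0, 1],
 [-2, -3, -1]].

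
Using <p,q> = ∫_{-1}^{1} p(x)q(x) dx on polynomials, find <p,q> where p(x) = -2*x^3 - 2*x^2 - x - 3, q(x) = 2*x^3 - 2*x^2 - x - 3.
<p,q> = 2848/105

Expand the product: p(x)·q(x) = -4*x^6 + 4*x^4 + 4*x^3 + 13*x^2 + 6*x + 9.
∫_{-1}^{1} of each monomial x^k gives [2/(k+1) if k even, 0 if k odd]. Integrating term-by-term (or equivalently evaluating the antiderivative F(x) = -4*x^7/7 + 4*x^5/5 + x^4 + 13*x^3/3 + 3*x^2 + 9*x at the endpoints):
  F(1) − F(−1) = 1844/105 − (-1004/105) = 2848/105.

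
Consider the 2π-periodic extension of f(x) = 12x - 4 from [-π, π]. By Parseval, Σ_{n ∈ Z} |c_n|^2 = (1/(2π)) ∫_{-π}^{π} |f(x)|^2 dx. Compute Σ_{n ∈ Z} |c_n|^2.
Σ |c_n|^2 = 48π^2 + 16

Expand and integrate term by term over [-π, π]:
  ∫ (12x)^2 dx = 144·(2π^3/3); ∫ 2·12·(-4)·x dx = 0 (odd integrand); ∫ (-4)^2 dx = 16·2π.
So (1/(2π)) ∫_{-π}^{π} (12x - 4)^2 dx = 144π^2/3 + 16 = 48π^2 + 16.
Parseval ⇒ Σ |c_n|^2 = 48π^2 + 16.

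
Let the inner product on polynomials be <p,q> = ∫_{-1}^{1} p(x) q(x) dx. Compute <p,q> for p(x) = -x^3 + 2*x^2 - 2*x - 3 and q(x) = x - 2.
<p,q> = 38/5

Expand the product: p(x)·q(x) = -x^4 + 4*x^3 - 6*x^2 + x + 6.
∫_{-1}^{1} of each monomial x^k gives [2/(k+1) if k even, 0 if k odd]. Integrating term-by-term (or equivalently evaluating the antiderivative F(x) = -x^5/5 + x^4 - 2*x^3 + x^2/2 + 6*x at the endpoints):
  F(1) − F(−1) = 53/10 − (-23/10) = 38/5.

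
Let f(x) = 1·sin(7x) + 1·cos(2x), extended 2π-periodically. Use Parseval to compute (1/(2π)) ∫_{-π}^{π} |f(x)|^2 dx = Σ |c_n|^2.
Σ |c_n|^2 = 1

Expand |f|^2 and use orthogonality of {sin(nx), cos(mx)} on [-π, π]:
  ∫_{-π}^{π} sin(nx)^2 dx = π, ∫ cos(mx)^2 dx = π, and cross terms integrate to 0.
So ∫_{-π}^{π} f(x)^2 dx = 1^2 · π + 1^2 · π = (1 + 1)π.
Divide by 2π: (1 + 1)/2 = 1.
By Parseval, this equals Σ |c_n|^2.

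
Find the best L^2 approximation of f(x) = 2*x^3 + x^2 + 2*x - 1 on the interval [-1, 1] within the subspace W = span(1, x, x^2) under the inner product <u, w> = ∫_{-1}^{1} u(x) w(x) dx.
g(x) = x^2 + 16*x/5 - 1

The best approximation g ∈ W is the orthogonal projection of f onto W. Writing g = a_0 + a_1 x + a_2 x^2, the coefficients solve the normal equations G · a = b where
  G_{ij} = <φ_i, φ_j> and b_i = <f, φ_i>, with φ_0 = 1, φ_1 = x, φ_2 = x^2.
G =
  [2, 0, 2/3]
  [0, 2/3, 0]
  [2/3, 0, 2/5],
b = (-4/3, 32/15, -4/15).
Solving gives a_0 = -1, a_1 = 16/5, a_2 = 1, so
  g(x) = x^2 + 16*x/5 - 1.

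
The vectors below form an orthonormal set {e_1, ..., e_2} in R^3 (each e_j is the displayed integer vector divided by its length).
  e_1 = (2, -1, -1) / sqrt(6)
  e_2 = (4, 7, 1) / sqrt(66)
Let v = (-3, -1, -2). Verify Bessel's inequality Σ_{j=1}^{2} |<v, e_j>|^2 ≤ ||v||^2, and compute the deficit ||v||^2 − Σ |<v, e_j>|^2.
Σ |<v, e_j>|^2 = 90/11; ||v||^2 = 14; deficit = 64/11

Write each e_j = u_j / sqrt(<u_j, u_j>) where u_j is the displayed integer vector. Then <v, e_j> = <v, u_j> / sqrt(<u_j, u_j>), so |<v, e_j>|^2 = <v, u_j>^2 / <u_j, u_j>.
Coefficients: <v, e_1> = -3/sqrt(6), <v, e_2> = -21/sqrt(66).
Square and sum: Σ |<v, e_j>|^2 = 90/11.
Compute ||v||^2 = v·v = 14.
Deficit = 14 − 90/11 = 64/11 ≥ 0, confirming Bessel's inequality. (The deficit equals ||v − Σ <v,e_j> e_j||^2, the squared distance from v to span{e_j}.)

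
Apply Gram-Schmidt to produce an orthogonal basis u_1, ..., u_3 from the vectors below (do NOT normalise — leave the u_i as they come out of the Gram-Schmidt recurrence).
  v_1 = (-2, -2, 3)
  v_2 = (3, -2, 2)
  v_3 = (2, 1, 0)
Orthogonal basis:
  u_1 = (-2, -2, 3)
  u_2 = (59/17, -26/17, 22/17)
  u_3 = (34/273, 17/21, 170/273)

Apply the Gram-Schmidt recurrence
  u_1 = v_1
  u_i = v_i − Σ_{j<i} ((v_i · u_j) / (u_j · u_j)) · u_j.

Step by step this gives:
  u_1 = (-2, -2, 3)
  u_2 = (59/17, -26/17, 22/17)
  u_3 = (34/273, 17/21, 170/273)

Orthogonality check:
  u_2 · u_1 = 0 (should be 0)
  u_3 · u_1 = 0 (should be 0)
  u_3 · u_2 = 0 (should be 0)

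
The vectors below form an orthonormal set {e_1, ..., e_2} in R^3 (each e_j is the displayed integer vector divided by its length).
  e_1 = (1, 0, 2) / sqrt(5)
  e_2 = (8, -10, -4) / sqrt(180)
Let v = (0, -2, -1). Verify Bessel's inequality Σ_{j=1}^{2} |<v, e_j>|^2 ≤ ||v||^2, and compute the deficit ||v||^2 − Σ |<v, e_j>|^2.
Σ |<v, e_j>|^2 = 4; ||v||^2 = 5; deficit = 1

Write each e_j = u_j / sqrt(<u_j, u_j>) where u_j is the displayed integer vector. Then <v, e_j> = <v, u_j> / sqrt(<u_j, u_j>), so |<v, e_j>|^2 = <v, u_j>^2 / <u_j, u_j>.
Coefficients: <v, e_1> = -2/sqrt(5), <v, e_2> = 24/sqrt(180).
Square and sum: Σ |<v, e_j>|^2 = 4.
Compute ||v||^2 = v·v = 5.
Deficit = 5 − 4 = 1 ≥ 0, confirming Bessel's inequality. (The deficit equals ||v − Σ <v,e_j> e_j||^2, the squared distance from v to span{e_j}.)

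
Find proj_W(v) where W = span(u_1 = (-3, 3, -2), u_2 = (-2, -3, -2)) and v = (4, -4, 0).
proj_W(v) = (1012/373, -1572/373, 600/373)

Set up U = [u_1 | ... | u_2] ∈ R^(3×2). The projector onto W = col(U) is P = U (U^T U)^(-1) U^T.
Compute U^T U =
  [22, 1]
  [1, 17],
and U^T v = (-24, 4).
Solve U^T U · c = U^T v for the coefficients: c = (-412/373, 112/373). The projection is proj_W(v) = U c.
Check: (v - proj_W(v)) · u_1 = 0  (should be 0).
Check: (v - proj_W(v)) · u_2 = 0  (should be 0).
Result: proj_W(v) = (1012/373, -1572/373, 600/373).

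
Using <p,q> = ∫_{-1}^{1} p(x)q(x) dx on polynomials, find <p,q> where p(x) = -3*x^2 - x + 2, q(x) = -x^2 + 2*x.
<p,q> = -22/15

Expand the product: p(x)·q(x) = 3*x^4 - 5*x^3 - 4*x^2 + 4*x.
∫_{-1}^{1} of each monomial x^k gives [2/(k+1) if k even, 0 if k odd]. Integrating term-by-term (or equivalently evaluating the antiderivative F(x) = 3*x^5/5 - 5*x^4/4 - 4*x^3/3 + 2*x^2 at the endpoints):
  F(1) − F(−1) = 1/60 − (89/60) = -22/15.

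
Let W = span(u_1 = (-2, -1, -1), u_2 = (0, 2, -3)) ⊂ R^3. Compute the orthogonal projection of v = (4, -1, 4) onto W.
proj_W(v) = (258/77, -17/77, 348/77)

Set up U = [u_1 | ... | u_2] ∈ R^(3×2). The projector onto W = col(U) is P = U (U^T U)^(-1) U^T.
Compute U^T U =
  [6, 1]
  [1, 13],
and U^T v = (-11, -14).
Solve U^T U · c = U^T v for the coefficients: c = (-129/77, -73/77). The projection is proj_W(v) = U c.
Check: (v - proj_W(v)) · u_1 = 0  (should be 0).
Check: (v - proj_W(v)) · u_2 = 0  (should be 0).
Result: proj_W(v) = (258/77, -17/77, 348/77).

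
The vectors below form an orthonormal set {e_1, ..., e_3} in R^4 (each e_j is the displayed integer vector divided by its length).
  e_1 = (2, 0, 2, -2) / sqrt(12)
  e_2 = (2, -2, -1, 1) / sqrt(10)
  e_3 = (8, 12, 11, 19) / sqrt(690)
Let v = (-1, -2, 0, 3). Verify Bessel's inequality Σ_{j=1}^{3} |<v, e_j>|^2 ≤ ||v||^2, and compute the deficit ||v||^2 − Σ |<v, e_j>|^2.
Σ |<v, e_j>|^2 = 201/23; ||v||^2 = 14; deficit = 121/23

Write each e_j = u_j / sqrt(<u_j, u_j>) where u_j is the displayed integer vector. Then <v, e_j> = <v, u_j> / sqrt(<u_j, u_j>), so |<v, e_j>|^2 = <v, u_j>^2 / <u_j, u_j>.
Coefficients: <v, e_1> = -8/sqrt(12), <v, e_2> = 5/sqrt(10), <v, e_3> = 25/sqrt(690).
Square and sum: Σ |<v, e_j>|^2 = 201/23.
Compute ||v||^2 = v·v = 14.
Deficit = 14 − 201/23 = 121/23 ≥ 0, confirming Bessel's inequality. (The deficit equals ||v − Σ <v,e_j> e_j||^2, the squared distance from v to span{e_j}.)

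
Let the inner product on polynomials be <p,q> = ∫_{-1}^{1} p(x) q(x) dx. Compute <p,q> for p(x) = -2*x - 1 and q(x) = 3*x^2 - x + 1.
<p,q> = -8/3

Expand the product: p(x)·q(x) = -6*x^3 - x^2 - x - 1.
∫_{-1}^{1} of each monomial x^k gives [2/(k+1) if k even, 0 if k odd]. Integrating term-by-term (or equivalently evaluating the antiderivative F(x) = -3*x^4/2 - x^3/3 - x^2/2 - x at the endpoints):
  F(1) − F(−1) = -10/3 − (-2/3) = -8/3.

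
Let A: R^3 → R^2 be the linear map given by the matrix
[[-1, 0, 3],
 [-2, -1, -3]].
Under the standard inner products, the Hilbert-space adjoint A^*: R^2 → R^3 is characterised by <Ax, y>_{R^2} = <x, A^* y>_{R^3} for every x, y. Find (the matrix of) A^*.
A^* = A^T =
[[-1, -2],
 [0, -1],
 [3, -3]]

For real matrices with standard dot products, the defining identity <Ax, y> = <x, A^* y> gives (Ax)^T y = x^T (A^*) y, i.e. x^T A^T y = x^T (A^*) y. Since this holds for all x, y, we must have A^* = A^T. Therefore
A^* =
[[-1, -2],
 [0, -1],
 [3, -3]].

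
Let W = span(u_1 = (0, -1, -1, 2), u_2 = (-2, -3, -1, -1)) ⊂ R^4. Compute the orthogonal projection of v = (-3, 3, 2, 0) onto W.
proj_W(v) = (20/43, 125/86, 85/86, -55/43)

Set up U = [u_1 | ... | u_2] ∈ R^(4×2). The projector onto W = col(U) is P = U (U^T U)^(-1) U^T.
Compute U^T U =
  [6, 2]
  [2, 15],
and U^T v = (-5, -5).
Solve U^T U · c = U^T v for the coefficients: c = (-65/86, -10/43). The projection is proj_W(v) = U c.
Check: (v - proj_W(v)) · u_1 = 0  (should be 0).
Check: (v - proj_W(v)) · u_2 = 0  (should be 0).
Result: proj_W(v) = (20/43, 125/86, 85/86, -55/43).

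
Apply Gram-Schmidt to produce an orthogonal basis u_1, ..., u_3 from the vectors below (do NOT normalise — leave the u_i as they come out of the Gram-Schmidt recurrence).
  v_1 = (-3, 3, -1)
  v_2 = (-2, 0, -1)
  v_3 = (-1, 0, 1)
Orthogonal basis:
  u_1 = (-3, 3, -1)
  u_2 = (-17/19, -21/19, -12/19)
  u_3 = (-27/46, -9/46, 27/23)

Apply the Gram-Schmidt recurrence
  u_1 = v_1
  u_i = v_i − Σ_{j<i} ((v_i · u_j) / (u_j · u_j)) · u_j.

Step by step this gives:
  u_1 = (-3, 3, -1)
  u_2 = (-17/19, -21/19, -12/19)
  u_3 = (-27/46, -9/46, 27/23)

Orthogonality check:
  u_2 · u_1 = 0 (should be 0)
  u_3 · u_1 = 0 (should be 0)
  u_3 · u_2 = 0 (should be 0)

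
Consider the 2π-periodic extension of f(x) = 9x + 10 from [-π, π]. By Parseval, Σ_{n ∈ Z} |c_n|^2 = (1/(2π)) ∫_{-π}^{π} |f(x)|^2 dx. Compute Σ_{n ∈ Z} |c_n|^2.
Σ |c_n|^2 = 27π^2 + 100

Expand and integrate term by term over [-π, π]:
  ∫ (9x)^2 dx = 81·(2π^3/3); ∫ 2·9·(10)·x dx = 0 (odd integrand); ∫ 10^2 dx = 100·2π.
So (1/(2π)) ∫_{-π}^{π} (9x + 10)^2 dx = 81π^2/3 + 100 = 27π^2 + 100.
Parseval ⇒ Σ |c_n|^2 = 27π^2 + 100.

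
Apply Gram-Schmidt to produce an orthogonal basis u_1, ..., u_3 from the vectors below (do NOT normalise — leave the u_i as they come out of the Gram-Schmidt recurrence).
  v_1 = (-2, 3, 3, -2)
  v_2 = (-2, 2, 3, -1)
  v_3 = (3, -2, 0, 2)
Orthogonal basis:
  u_1 = (-2, 3, 3, -2)
  u_2 = (-5/13, -11/26, 15/26, 8/13)
  u_3 = (19/9, 2/9, 4/3, 2/9)

Apply the Gram-Schmidt recurrence
  u_1 = v_1
  u_i = v_i − Σ_{j<i} ((v_i · u_j) / (u_j · u_j)) · u_j.

Step by step this gives:
  u_1 = (-2, 3, 3, -2)
  u_2 = (-5/13, -11/26, 15/26, 8/13)
  u_3 = (19/9, 2/9, 4/3, 2/9)

Orthogonality check:
  u_2 · u_1 = 0 (should be 0)
  u_3 · u_1 = 0 (should be 0)
  u_3 · u_2 = 0 (should be 0)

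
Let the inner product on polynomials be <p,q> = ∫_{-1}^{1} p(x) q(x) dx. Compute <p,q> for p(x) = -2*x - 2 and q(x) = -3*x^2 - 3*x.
<p,q> = 8

Expand the product: p(x)·q(x) = 6*x^3 + 12*x^2 + 6*x.
∫_{-1}^{1} of each monomial x^k gives [2/(k+1) if k even, 0 if k odd]. Integrating term-by-term (or equivalently evaluating the antiderivative F(x) = 3*x^4/2 + 4*x^3 + 3*x^2 at the endpoints):
  F(1) − F(−1) = 17/2 − (1/2) = 8.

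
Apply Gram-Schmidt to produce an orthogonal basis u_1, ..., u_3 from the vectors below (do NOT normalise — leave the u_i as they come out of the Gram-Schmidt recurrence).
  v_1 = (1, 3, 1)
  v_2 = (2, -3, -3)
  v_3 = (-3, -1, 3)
Orthogonal basis:
  u_1 = (1, 3, 1)
  u_2 = (32/11, -3/11, -23/11)
  u_3 = (42/71, -35/71, 63/71)

Apply the Gram-Schmidt recurrence
  u_1 = v_1
  u_i = v_i − Σ_{j<i} ((v_i · u_j) / (u_j · u_j)) · u_j.

Step by step this gives:
  u_1 = (1, 3, 1)
  u_2 = (32/11, -3/11, -23/11)
  u_3 = (42/71, -35/71, 63/71)

Orthogonality check:
  u_2 · u_1 = 0 (should be 0)
  u_3 · u_1 = 0 (should be 0)
  u_3 · u_2 = 0 (should be 0)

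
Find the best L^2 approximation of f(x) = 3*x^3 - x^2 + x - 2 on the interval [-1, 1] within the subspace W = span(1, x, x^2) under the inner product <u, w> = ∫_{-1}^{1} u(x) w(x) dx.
g(x) = -x^2 + 14*x/5 - 2

The best approximation g ∈ W is the orthogonal projection of f onto W. Writing g = a_0 + a_1 x + a_2 x^2, the coefficients solve the normal equations G · a = b where
  G_{ij} = <φ_i, φ_j> and b_i = <f, φ_i>, with φ_0 = 1, φ_1 = x, φ_2 = x^2.
G =
  [2, 0, 2/3]
  [0, 2/3, 0]
  [2/3, 0, 2/5],
b = (-14/3, 28/15, -26/15).
Solving gives a_0 = -2, a_1 = 14/5, a_2 = -1, so
  g(x) = -x^2 + 14*x/5 - 2.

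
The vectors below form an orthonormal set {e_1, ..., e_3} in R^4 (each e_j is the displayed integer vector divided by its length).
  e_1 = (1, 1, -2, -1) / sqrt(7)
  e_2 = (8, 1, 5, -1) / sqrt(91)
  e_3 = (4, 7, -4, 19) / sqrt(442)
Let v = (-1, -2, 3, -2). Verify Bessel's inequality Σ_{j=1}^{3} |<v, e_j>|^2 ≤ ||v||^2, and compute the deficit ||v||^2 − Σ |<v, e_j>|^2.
Σ |<v, e_j>|^2 = 18; ||v||^2 = 18; deficit = 0

Write each e_j = u_j / sqrt(<u_j, u_j>) where u_j is the displayed integer vector. Then <v, e_j> = <v, u_j> / sqrt(<u_j, u_j>), so |<v, e_j>|^2 = <v, u_j>^2 / <u_j, u_j>.
Coefficients: <v, e_1> = -7/sqrt(7), <v, e_2> = 7/sqrt(91), <v, e_3> = -68/sqrt(442).
Square and sum: Σ |<v, e_j>|^2 = 18.
Compute ||v||^2 = v·v = 18.
Deficit = 18 − 18 = 0 ≥ 0, confirming Bessel's inequality. (The deficit equals ||v − Σ <v,e_j> e_j||^2, the squared distance from v to span{e_j}.)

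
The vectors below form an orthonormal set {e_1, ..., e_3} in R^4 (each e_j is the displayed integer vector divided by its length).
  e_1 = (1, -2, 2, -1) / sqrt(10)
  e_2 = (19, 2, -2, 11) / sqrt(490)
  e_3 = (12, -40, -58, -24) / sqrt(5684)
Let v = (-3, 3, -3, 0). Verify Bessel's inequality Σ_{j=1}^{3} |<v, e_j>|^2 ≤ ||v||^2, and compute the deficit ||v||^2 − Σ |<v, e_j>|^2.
Σ |<v, e_j>|^2 = 774/29; ||v||^2 = 27; deficit = 9/29

Write each e_j = u_j / sqrt(<u_j, u_j>) where u_j is the displayed integer vector. Then <v, e_j> = <v, u_j> / sqrt(<u_j, u_j>), so |<v, e_j>|^2 = <v, u_j>^2 / <u_j, u_j>.
Coefficients: <v, e_1> = -15/sqrt(10), <v, e_2> = -45/sqrt(490), <v, e_3> = 18/sqrt(5684).
Square and sum: Σ |<v, e_j>|^2 = 774/29.
Compute ||v||^2 = v·v = 27.
Deficit = 27 − 774/29 = 9/29 ≥ 0, confirming Bessel's inequality. (The deficit equals ||v − Σ <v,e_j> e_j||^2, the squared distance from v to span{e_j}.)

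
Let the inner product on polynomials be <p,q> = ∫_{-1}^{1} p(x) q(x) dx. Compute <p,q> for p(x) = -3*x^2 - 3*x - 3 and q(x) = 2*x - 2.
<p,q> = 12

Expand the product: p(x)·q(x) = 6 - 6*x^3.
∫_{-1}^{1} of each monomial x^k gives [2/(k+1) if k even, 0 if k odd]. Integrating term-by-term (or equivalently evaluating the antiderivative F(x) = -3*x^4/2 + 6*x at the endpoints):
  F(1) − F(−1) = 9/2 − (-15/2) = 12.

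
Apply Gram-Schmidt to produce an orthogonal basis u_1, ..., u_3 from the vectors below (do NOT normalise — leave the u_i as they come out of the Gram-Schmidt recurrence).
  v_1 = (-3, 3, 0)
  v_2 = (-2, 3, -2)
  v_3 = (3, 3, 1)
Orthogonal basis:
  u_1 = (-3, 3, 0)
  u_2 = (1/2, 1/2, -2)
  u_3 = (26/9, 26/9, 13/9)

Apply the Gram-Schmidt recurrence
  u_1 = v_1
  u_i = v_i − Σ_{j<i} ((v_i · u_j) / (u_j · u_j)) · u_j.

Step by step this gives:
  u_1 = (-3, 3, 0)
  u_2 = (1/2, 1/2, -2)
  u_3 = (26/9, 26/9, 13/9)

Orthogonality check:
  u_2 · u_1 = 0 (should be 0)
  u_3 · u_1 = 0 (should be 0)
  u_3 · u_2 = 0 (should be 0)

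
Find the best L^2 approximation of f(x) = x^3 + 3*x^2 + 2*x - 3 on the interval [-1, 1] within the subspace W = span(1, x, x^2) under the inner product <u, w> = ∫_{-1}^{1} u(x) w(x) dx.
g(x) = 3*x^2 + 13*x/5 - 3

The best approximation g ∈ W is the orthogonal projection of f onto W. Writing g = a_0 + a_1 x + a_2 x^2, the coefficients solve the normal equations G · a = b where
  G_{ij} = <φ_i, φ_j> and b_i = <f, φ_i>, with φ_0 = 1, φ_1 = x, φ_2 = x^2.
G =
  [2, 0, 2/3]
  [0, 2/3, 0]
  [2/3, 0, 2/5],
b = (-4, 26/15, -4/5).
Solving gives a_0 = -3, a_1 = 13/5, a_2 = 3, so
  g(x) = 3*x^2 + 13*x/5 - 3.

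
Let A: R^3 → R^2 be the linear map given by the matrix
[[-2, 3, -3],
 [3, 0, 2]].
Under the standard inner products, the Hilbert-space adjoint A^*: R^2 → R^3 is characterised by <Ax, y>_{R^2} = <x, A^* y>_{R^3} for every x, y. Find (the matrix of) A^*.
A^* = A^T =
[[-2, 3],
 [3, 0],
 [-3, 2]]

For real matrices with standard dot products, the defining identity <Ax, y> = <x, A^* y> gives (Ax)^T y = x^T (A^*) y, i.e. x^T A^T y = x^T (A^*) y. Since this holds for all x, y, we must have A^* = A^T. Therefore
A^* =
[[-2, 3],
 [3, 0],
 [-3, 2]].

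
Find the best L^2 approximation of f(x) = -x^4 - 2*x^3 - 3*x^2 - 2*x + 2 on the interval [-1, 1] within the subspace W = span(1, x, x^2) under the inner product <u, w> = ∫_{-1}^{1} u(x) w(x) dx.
g(x) = -27*x^2/7 - 16*x/5 + 73/35

The best approximation g ∈ W is the orthogonal projection of f onto W. Writing g = a_0 + a_1 x + a_2 x^2, the coefficients solve the normal equations G · a = b where
  G_{ij} = <φ_i, φ_j> and b_i = <f, φ_i>, with φ_0 = 1, φ_1 = x, φ_2 = x^2.
G =
  [2, 0, 2/3]
  [0, 2/3, 0]
  [2/3, 0, 2/5],
b = (8/5, -32/15, -16/105).
Solving gives a_0 = 73/35, a_1 = -16/5, a_2 = -27/7, so
  g(x) = -27*x^2/7 - 16*x/5 + 73/35.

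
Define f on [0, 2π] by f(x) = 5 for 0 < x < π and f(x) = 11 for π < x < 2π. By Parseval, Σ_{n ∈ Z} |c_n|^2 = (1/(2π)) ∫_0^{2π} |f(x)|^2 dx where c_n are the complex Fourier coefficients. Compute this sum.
Σ |c_n|^2 = 73

Parseval equates the L^2 energy of f (normalised by 1/(2π)) with the ℓ^2 sum of its Fourier coefficients: (1/(2π)) ∫_0^{2π} |f|^2 = Σ |c_n|^2.
Compute the left side: (1/(2π)) [∫_0^π 5^2 dx + ∫_π^{2π} 11^2 dx] = (1/(2π)) · (25π + 121π) = (25 + 121)/2 = 73.
So Σ_{n ∈ Z} |c_n|^2 = 73.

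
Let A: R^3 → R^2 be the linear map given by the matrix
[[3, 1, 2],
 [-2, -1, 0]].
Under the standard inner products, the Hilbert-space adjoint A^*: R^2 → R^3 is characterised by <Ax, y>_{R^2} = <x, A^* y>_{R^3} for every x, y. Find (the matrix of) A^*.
A^* = A^T =
[[3, -2],
 [1, -1],
 [2, 0]]

For real matrices with standard dot products, the defining identity <Ax, y> = <x, A^* y> gives (Ax)^T y = x^T (A^*) y, i.e. x^T A^T y = x^T (A^*) y. Since this holds for all x, y, we must have A^* = A^T. Therefore
A^* =
[[3, -2],
 [1, -1],
 [2, 0]].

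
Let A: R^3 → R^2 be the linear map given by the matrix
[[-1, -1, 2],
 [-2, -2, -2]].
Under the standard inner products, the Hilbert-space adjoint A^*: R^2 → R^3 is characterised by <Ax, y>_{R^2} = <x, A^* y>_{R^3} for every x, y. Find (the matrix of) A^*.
A^* = A^T =
[[-1, -2],
 [-1, -2],
 [2, -2]]

For real matrices with standard dot products, the defining identity <Ax, y> = <x, A^* y> gives (Ax)^T y = x^T (A^*) y, i.e. x^T A^T y = x^T (A^*) y. Since this holds for all x, y, we must have A^* = A^T. Therefore
A^* =
[[-1, -2],
 [-1, -2],
 [2, -2]].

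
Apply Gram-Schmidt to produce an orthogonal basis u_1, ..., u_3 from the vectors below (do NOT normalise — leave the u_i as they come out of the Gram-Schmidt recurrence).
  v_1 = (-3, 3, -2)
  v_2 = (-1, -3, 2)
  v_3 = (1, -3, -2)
Orthogonal basis:
  u_1 = (-3, 3, -2)
  u_2 = (-26/11, -18/11, 12/11)
  u_3 = (0, -24/13, -36/13)

Apply the Gram-Schmidt recurrence
  u_1 = v_1
  u_i = v_i − Σ_{j<i} ((v_i · u_j) / (u_j · u_j)) · u_j.

Step by step this gives:
  u_1 = (-3, 3, -2)
  u_2 = (-26/11, -18/11, 12/11)
  u_3 = (0, -24/13, -36/13)

Orthogonality check:
  u_2 · u_1 = 0 (should be 0)
  u_3 · u_1 = 0 (should be 0)
  u_3 · u_2 = 0 (should be 0)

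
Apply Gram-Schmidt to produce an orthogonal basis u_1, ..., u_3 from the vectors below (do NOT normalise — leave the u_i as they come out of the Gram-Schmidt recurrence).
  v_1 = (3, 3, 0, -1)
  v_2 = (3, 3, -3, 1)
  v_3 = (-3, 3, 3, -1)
Orthogonal basis:
  u_1 = (3, 3, 0, -1)
  u_2 = (6/19, 6/19, -3, 36/19)
  u_3 = (-26/9, 28/9, 4/9, 2/3)

Apply the Gram-Schmidt recurrence
  u_1 = v_1
  u_i = v_i − Σ_{j<i} ((v_i · u_j) / (u_j · u_j)) · u_j.

Step by step this gives:
  u_1 = (3, 3, 0, -1)
  u_2 = (6/19, 6/19, -3, 36/19)
  u_3 = (-26/9, 28/9, 4/9, 2/3)

Orthogonality check:
  u_2 · u_1 = 0 (should be 0)
  u_3 · u_1 = 0 (should be 0)
  u_3 · u_2 = 0 (should be 0)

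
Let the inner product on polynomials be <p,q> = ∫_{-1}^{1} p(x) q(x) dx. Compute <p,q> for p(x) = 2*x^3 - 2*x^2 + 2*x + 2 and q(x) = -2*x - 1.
<p,q> = -104/15

Expand the product: p(x)·q(x) = -4*x^4 + 2*x^3 - 2*x^2 - 6*x - 2.
∫_{-1}^{1} of each monomial x^k gives [2/(k+1) if k even, 0 if k odd]. Integrating term-by-term (or equivalently evaluating the antiderivative F(x) = -4*x^5/5 + x^4/2 - 2*x^3/3 - 3*x^2 - 2*x at the endpoints):
  F(1) − F(−1) = -179/30 − (29/30) = -104/15.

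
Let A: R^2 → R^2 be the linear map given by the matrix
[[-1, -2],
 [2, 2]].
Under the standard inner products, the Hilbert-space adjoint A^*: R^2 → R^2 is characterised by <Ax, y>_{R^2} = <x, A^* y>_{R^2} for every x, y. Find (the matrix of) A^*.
A^* = A^T =
[[-1, 2],
 [-2, 2]]

For real matrices with standard dot products, the defining identity <Ax, y> = <x, A^* y> gives (Ax)^T y = x^T (A^*) y, i.e. x^T A^T y = x^T (A^*) y. Since this holds for all x, y, we must have A^* = A^T. Therefore
A^* =
[[-1, 2],
 [-2, 2]].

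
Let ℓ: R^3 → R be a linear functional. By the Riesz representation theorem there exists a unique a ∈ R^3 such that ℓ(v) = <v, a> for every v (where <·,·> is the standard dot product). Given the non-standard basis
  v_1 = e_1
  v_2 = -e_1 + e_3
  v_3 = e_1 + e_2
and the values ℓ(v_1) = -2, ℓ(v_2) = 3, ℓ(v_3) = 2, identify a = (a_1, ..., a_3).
a = (-2, 4, 1)

Write a = (a_1, ..., a_3) in the standard basis. For each basis vector v_i, ℓ(v_i) = <v_i, a> is a linear equation in the a_j's. Collect the n equations into a matrix system V a = ℓ, where row i of V is v_i (expressed in the standard basis). Since V is invertible (lower-triangular with 1s on the diagonal, up to permutation), solve by back-substitution:
  V =
[[1, 0, 0],
 [-1, 0, 1],
 [1, 1, 0]]
  V a = (-2, 3, 2)
Solving gives a = (-2, 4, 1).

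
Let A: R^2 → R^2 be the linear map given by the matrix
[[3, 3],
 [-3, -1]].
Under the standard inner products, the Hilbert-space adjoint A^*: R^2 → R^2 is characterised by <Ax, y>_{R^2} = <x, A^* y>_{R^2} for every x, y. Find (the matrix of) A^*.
A^* = A^T =
[[3, -3],
 [3, -1]]

For real matrices with standard dot products, the defining identity <Ax, y> = <x, A^* y> gives (Ax)^T y = x^T (A^*) y, i.e. x^T A^T y = x^T (A^*) y. Since this holds for all x, y, we must have A^* = A^T. Therefore
A^* =
[[3, -3],
 [3, -1]].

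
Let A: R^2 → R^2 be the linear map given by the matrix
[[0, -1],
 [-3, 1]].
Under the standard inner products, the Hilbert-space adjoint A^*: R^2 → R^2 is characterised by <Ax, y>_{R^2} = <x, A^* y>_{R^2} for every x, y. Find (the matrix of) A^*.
A^* = A^T =
[[0, -3],
 [-1, 1]]

For real matrices with standard dot products, the defining identity <Ax, y> = <x, A^* y> gives (Ax)^T y = x^T (A^*) y, i.e. x^T A^T y = x^T (A^*) y. Since this holds for all x, y, we must have A^* = A^T. Therefore
A^* =
[[0, -3],
 [-1, 1]].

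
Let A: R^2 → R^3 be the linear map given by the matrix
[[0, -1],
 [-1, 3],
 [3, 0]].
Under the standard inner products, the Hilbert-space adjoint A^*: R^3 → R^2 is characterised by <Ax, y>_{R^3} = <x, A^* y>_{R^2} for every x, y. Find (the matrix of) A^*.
A^* = A^T =
[[0, -1, 3],
 [-1, 3, 0]]

For real matrices with standard dot products, the defining identity <Ax, y> = <x, A^* y> gives (Ax)^T y = x^T (A^*) y, i.e. x^T A^T y = x^T (A^*) y. Since this holds for all x, y, we must have A^* = A^T. Therefore
A^* =
[[0, -1, 3],
 [-1, 3, 0]].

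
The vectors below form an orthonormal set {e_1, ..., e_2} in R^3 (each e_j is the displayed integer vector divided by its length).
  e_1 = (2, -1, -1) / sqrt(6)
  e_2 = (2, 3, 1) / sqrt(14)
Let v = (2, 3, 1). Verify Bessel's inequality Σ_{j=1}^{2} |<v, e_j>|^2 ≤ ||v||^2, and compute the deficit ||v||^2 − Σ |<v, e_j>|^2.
Σ |<v, e_j>|^2 = 14; ||v||^2 = 14; deficit = 0

Write each e_j = u_j / sqrt(<u_j, u_j>) where u_j is the displayed integer vector. Then <v, e_j> = <v, u_j> / sqrt(<u_j, u_j>), so |<v, e_j>|^2 = <v, u_j>^2 / <u_j, u_j>.
Coefficients: <v, e_1> = 0/sqrt(6), <v, e_2> = 14/sqrt(14).
Square and sum: Σ |<v, e_j>|^2 = 14.
Compute ||v||^2 = v·v = 14.
Deficit = 14 − 14 = 0 ≥ 0, confirming Bessel's inequality. (The deficit equals ||v − Σ <v,e_j> e_j||^2, the squared distance from v to span{e_j}.)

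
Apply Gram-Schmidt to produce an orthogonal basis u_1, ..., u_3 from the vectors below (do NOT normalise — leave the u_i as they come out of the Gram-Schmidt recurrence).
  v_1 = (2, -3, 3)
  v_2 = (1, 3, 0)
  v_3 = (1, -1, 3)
Orthogonal basis:
  u_1 = (2, -3, 3)
  u_2 = (18/11, 45/22, 21/22)
  u_3 = (-15/19, 5/19, 15/19)

Apply the Gram-Schmidt recurrence
  u_1 = v_1
  u_i = v_i − Σ_{j<i} ((v_i · u_j) / (u_j · u_j)) · u_j.

Step by step this gives:
  u_1 = (2, -3, 3)
  u_2 = (18/11, 45/22, 21/22)
  u_3 = (-15/19, 5/19, 15/19)

Orthogonality check:
  u_2 · u_1 = 0 (should be 0)
  u_3 · u_1 = 0 (should be 0)
  u_3 · u_2 = 0 (should be 0)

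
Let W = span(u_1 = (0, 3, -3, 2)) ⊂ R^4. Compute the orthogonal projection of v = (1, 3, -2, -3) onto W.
proj_W(v) = (0, 27/22, -27/22, 9/11)

Set up U = [u_1 | ... | u_1] ∈ R^(4×1). The projector onto W = col(U) is P = U (U^T U)^(-1) U^T.
Compute U^T U =
  [22],
and U^T v = (9).
Solve U^T U · c = U^T v for the coefficients: c = (9/22). The projection is proj_W(v) = U c.
Check: (v - proj_W(v)) · u_1 = 0  (should be 0).
Result: proj_W(v) = (0, 27/22, -27/22, 9/11).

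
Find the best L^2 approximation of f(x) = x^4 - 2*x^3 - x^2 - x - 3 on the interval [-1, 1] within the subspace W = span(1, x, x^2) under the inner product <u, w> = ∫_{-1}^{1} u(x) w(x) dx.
g(x) = -x^2/7 - 11*x/5 - 108/35

The best approximation g ∈ W is the orthogonal projection of f onto W. Writing g = a_0 + a_1 x + a_2 x^2, the coefficients solve the normal equations G · a = b where
  G_{ij} = <φ_i, φ_j> and b_i = <f, φ_i>, with φ_0 = 1, φ_1 = x, φ_2 = x^2.
G =
  [2, 0, 2/3]
  [0, 2/3, 0]
  [2/3, 0, 2/5],
b = (-94/15, -22/15, -74/35).
Solving gives a_0 = -108/35, a_1 = -11/5, a_2 = -1/7, so
  g(x) = -x^2/7 - 11*x/5 - 108/35.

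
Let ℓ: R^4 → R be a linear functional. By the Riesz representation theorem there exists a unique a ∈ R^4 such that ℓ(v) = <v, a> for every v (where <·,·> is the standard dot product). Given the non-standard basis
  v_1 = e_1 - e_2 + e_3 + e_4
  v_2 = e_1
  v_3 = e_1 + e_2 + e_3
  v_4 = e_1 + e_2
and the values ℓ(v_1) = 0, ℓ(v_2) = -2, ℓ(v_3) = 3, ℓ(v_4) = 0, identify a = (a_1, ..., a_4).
a = (-2, 2, 3, 1)

Write a = (a_1, ..., a_4) in the standard basis. For each basis vector v_i, ℓ(v_i) = <v_i, a> is a linear equation in the a_j's. Collect the n equations into a matrix system V a = ℓ, where row i of V is v_i (expressed in the standard basis). Since V is invertible (lower-triangular with 1s on the diagonal, up to permutation), solve by back-substitution:
  V =
[[1, -1, 1, 1],
 [1, 0, 0, 0],
 [1, 1, 1, 0],
 [1, 1, 0, 0]]
  V a = (0, -2, 3, 0)
Solving gives a = (-2, 2, 3, 1).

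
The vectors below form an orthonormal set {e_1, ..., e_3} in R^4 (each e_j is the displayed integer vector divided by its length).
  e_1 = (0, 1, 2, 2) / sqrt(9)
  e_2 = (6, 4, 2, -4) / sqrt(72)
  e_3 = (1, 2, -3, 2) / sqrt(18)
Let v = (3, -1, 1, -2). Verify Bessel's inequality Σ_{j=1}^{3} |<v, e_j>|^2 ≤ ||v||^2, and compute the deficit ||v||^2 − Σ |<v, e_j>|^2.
Σ |<v, e_j>|^2 = 11; ||v||^2 = 15; deficit = 4

Write each e_j = u_j / sqrt(<u_j, u_j>) where u_j is the displayed integer vector. Then <v, e_j> = <v, u_j> / sqrt(<u_j, u_j>), so |<v, e_j>|^2 = <v, u_j>^2 / <u_j, u_j>.
Coefficients: <v, e_1> = -3/sqrt(9), <v, e_2> = 24/sqrt(72), <v, e_3> = -6/sqrt(18).
Square and sum: Σ |<v, e_j>|^2 = 11.
Compute ||v||^2 = v·v = 15.
Deficit = 15 − 11 = 4 ≥ 0, confirming Bessel's inequality. (The deficit equals ||v − Σ <v,e_j> e_j||^2, the squared distance from v to span{e_j}.)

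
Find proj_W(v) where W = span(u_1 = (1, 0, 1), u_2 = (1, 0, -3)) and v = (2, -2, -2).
proj_W(v) = (2, 0, -2)

Set up U = [u_1 | ... | u_2] ∈ R^(3×2). The projector onto W = col(U) is P = U (U^T U)^(-1) U^T.
Compute U^T U =
  [2, -2]
  [-2, 10],
and U^T v = (0, 8).
Solve U^T U · c = U^T v for the coefficients: c = (1, 1). The projection is proj_W(v) = U c.
Check: (v - proj_W(v)) · u_1 = 0  (should be 0).
Check: (v - proj_W(v)) · u_2 = 0  (should be 0).
Result: proj_W(v) = (2, 0, -2).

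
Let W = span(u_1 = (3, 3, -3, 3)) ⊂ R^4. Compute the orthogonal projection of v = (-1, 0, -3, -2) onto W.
proj_W(v) = (0, 0, 0, 0)

Set up U = [u_1 | ... | u_1] ∈ R^(4×1). The projector onto W = col(U) is P = U (U^T U)^(-1) U^T.
Compute U^T U =
  [36],
and U^T v = (0).
Solve U^T U · c = U^T v for the coefficients: c = (0). The projection is proj_W(v) = U c.
Check: (v - proj_W(v)) · u_1 = 0  (should be 0).
Result: proj_W(v) = (0, 0, 0, 0).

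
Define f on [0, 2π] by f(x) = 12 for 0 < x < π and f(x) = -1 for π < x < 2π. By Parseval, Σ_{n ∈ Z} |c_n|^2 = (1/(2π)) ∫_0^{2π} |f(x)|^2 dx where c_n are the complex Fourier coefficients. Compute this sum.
Σ |c_n|^2 = 145/2

Parseval equates the L^2 energy of f (normalised by 1/(2π)) with the ℓ^2 sum of its Fourier coefficients: (1/(2π)) ∫_0^{2π} |f|^2 = Σ |c_n|^2.
Compute the left side: (1/(2π)) [∫_0^π 12^2 dx + ∫_π^{2π} (-1)^2 dx] = (1/(2π)) · (144π + 1π) = (144 + 1)/2 = 145/2.
So Σ_{n ∈ Z} |c_n|^2 = 145/2.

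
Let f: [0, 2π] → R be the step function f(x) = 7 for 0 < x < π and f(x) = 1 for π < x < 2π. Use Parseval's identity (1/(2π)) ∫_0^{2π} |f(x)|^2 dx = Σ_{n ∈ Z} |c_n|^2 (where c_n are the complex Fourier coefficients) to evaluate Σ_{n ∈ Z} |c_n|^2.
Σ |c_n|^2 = 25

Parseval equates the L^2 energy of f (normalised by 1/(2π)) with the ℓ^2 sum of its Fourier coefficients: (1/(2π)) ∫_0^{2π} |f|^2 = Σ |c_n|^2.
Compute the left side: (1/(2π)) [∫_0^π 7^2 dx + ∫_π^{2π} 1^2 dx] = (1/(2π)) · (49π + 1π) = (49 + 1)/2 = 25.
So Σ_{n ∈ Z} |c_n|^2 = 25.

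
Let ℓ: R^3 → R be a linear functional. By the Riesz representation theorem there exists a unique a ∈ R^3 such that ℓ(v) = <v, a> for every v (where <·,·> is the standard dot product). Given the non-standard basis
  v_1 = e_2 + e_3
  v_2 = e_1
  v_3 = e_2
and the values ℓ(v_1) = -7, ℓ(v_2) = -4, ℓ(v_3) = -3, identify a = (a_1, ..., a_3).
a = (-4, -3, -4)

Write a = (a_1, ..., a_3) in the standard basis. For each basis vector v_i, ℓ(v_i) = <v_i, a> is a linear equation in the a_j's. Collect the n equations into a matrix system V a = ℓ, where row i of V is v_i (expressed in the standard basis). Since V is invertible (lower-triangular with 1s on the diagonal, up to permutation), solve by back-substitution:
  V =
[[0, 1, 1],
 [1, 0, 0],
 [0, 1, 0]]
  V a = (-7, -4, -3)
Solving gives a = (-4, -3, -4).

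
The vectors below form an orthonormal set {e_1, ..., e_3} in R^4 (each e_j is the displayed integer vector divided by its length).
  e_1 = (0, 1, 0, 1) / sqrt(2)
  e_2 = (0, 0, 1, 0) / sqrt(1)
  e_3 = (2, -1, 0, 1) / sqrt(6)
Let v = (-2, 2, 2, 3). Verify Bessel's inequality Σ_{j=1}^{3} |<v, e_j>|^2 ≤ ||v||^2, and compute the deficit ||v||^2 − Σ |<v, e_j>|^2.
Σ |<v, e_j>|^2 = 18; ||v||^2 = 21; deficit = 3

Write each e_j = u_j / sqrt(<u_j, u_j>) where u_j is the displayed integer vector. Then <v, e_j> = <v, u_j> / sqrt(<u_j, u_j>), so |<v, e_j>|^2 = <v, u_j>^2 / <u_j, u_j>.
Coefficients: <v, e_1> = 5/sqrt(2), <v, e_2> = 2/sqrt(1), <v, e_3> = -3/sqrt(6).
Square and sum: Σ |<v, e_j>|^2 = 18.
Compute ||v||^2 = v·v = 21.
Deficit = 21 − 18 = 3 ≥ 0, confirming Bessel's inequality. (The deficit equals ||v − Σ <v,e_j> e_j||^2, the squared distance from v to span{e_j}.)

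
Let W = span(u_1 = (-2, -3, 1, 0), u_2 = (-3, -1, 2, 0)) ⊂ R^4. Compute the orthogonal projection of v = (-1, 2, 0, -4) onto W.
proj_W(v) = (-8/15, 143/75, 49/75, 0)

Set up U = [u_1 | ... | u_2] ∈ R^(4×2). The projector onto W = col(U) is P = U (U^T U)^(-1) U^T.
Compute U^T U =
  [14, 11]
  [11, 14],
and U^T v = (-4, 1).
Solve U^T U · c = U^T v for the coefficients: c = (-67/75, 58/75). The projection is proj_W(v) = U c.
Check: (v - proj_W(v)) · u_1 = 0  (should be 0).
Check: (v - proj_W(v)) · u_2 = 0  (should be 0).
Result: proj_W(v) = (-8/15, 143/75, 49/75, 0).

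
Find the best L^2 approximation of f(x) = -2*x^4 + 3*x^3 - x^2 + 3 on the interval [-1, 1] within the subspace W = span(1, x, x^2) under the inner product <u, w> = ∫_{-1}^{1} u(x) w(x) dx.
g(x) = -19*x^2/7 + 9*x/5 + 111/35

The best approximation g ∈ W is the orthogonal projection of f onto W. Writing g = a_0 + a_1 x + a_2 x^2, the coefficients solve the normal equations G · a = b where
  G_{ij} = <φ_i, φ_j> and b_i = <f, φ_i>, with φ_0 = 1, φ_1 = x, φ_2 = x^2.
G =
  [2, 0, 2/3]
  [0, 2/3, 0]
  [2/3, 0, 2/5],
b = (68/15, 6/5, 36/35).
Solving gives a_0 = 111/35, a_1 = 9/5, a_2 = -19/7, so
  g(x) = -19*x^2/7 + 9*x/5 + 111/35.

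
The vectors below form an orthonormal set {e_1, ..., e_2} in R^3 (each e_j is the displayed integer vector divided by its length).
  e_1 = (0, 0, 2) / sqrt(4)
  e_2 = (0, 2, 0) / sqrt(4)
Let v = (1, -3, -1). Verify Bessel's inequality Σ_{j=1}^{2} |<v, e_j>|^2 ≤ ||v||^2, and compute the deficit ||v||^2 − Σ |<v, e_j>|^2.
Σ |<v, e_j>|^2 = 10; ||v||^2 = 11; deficit = 1

Write each e_j = u_j / sqrt(<u_j, u_j>) where u_j is the displayed integer vector. Then <v, e_j> = <v, u_j> / sqrt(<u_j, u_j>), so |<v, e_j>|^2 = <v, u_j>^2 / <u_j, u_j>.
Coefficients: <v, e_1> = -2/sqrt(4), <v, e_2> = -6/sqrt(4).
Square and sum: Σ |<v, e_j>|^2 = 10.
Compute ||v||^2 = v·v = 11.
Deficit = 11 − 10 = 1 ≥ 0, confirming Bessel's inequality. (The deficit equals ||v − Σ <v,e_j> e_j||^2, the squared distance from v to span{e_j}.)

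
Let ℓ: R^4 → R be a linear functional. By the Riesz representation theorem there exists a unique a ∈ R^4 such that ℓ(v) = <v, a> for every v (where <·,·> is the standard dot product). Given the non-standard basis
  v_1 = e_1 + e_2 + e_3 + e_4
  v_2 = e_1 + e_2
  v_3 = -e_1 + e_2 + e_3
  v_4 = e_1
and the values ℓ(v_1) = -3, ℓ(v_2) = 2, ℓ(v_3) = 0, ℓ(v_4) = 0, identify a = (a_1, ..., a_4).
a = (0, 2, -2, -3)

Write a = (a_1, ..., a_4) in the standard basis. For each basis vector v_i, ℓ(v_i) = <v_i, a> is a linear equation in the a_j's. Collect the n equations into a matrix system V a = ℓ, where row i of V is v_i (expressed in the standard basis). Since V is invertible (lower-triangular with 1s on the diagonal, up to permutation), solve by back-substitution:
  V =
[[1, 1, 1, 1],
 [1, 1, 0, 0],
 [-1, 1, 1, 0],
 [1, 0, 0, 0]]
  V a = (-3, 2, 0, 0)
Solving gives a = (0, 2, -2, -3).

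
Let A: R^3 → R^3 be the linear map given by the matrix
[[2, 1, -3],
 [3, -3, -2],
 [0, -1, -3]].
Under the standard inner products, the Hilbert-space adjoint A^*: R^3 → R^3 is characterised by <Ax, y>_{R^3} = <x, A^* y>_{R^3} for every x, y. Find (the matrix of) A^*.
A^* = A^T =
[[2, 3, 0],
 [1, -3, -1],
 [-3, -2, -3]]

For real matrices with standard dot products, the defining identity <Ax, y> = <x, A^* y> gives (Ax)^T y = x^T (A^*) y, i.e. x^T A^T y = x^T (A^*) y. Since this holds for all x, y, we must have A^* = A^T. Therefore
A^* =
[[2, 3, 0],
 [1, -3, -1],
 [-3, -2, -3]].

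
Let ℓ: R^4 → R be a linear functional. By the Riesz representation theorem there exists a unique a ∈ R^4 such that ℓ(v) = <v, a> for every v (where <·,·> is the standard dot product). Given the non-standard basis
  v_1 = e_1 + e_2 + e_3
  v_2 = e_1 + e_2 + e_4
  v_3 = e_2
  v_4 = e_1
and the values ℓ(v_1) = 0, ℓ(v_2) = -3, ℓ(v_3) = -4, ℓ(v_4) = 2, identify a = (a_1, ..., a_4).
a = (2, -4, 2, -1)

Write a = (a_1, ..., a_4) in the standard basis. For each basis vector v_i, ℓ(v_i) = <v_i, a> is a linear equation in the a_j's. Collect the n equations into a matrix system V a = ℓ, where row i of V is v_i (expressed in the standard basis). Since V is invertible (lower-triangular with 1s on the diagonal, up to permutation), solve by back-substitution:
  V =
[[1, 1, 1, 0],
 [1, 1, 0, 1],
 [0, 1, 0, 0],
 [1, 0, 0, 0]]
  V a = (0, -3, -4, 2)
Solving gives a = (2, -4, 2, -1).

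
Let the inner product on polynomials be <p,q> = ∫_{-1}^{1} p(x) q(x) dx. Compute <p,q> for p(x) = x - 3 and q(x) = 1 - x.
<p,q> = -20/3

Expand the product: p(x)·q(x) = -x^2 + 4*x - 3.
∫_{-1}^{1} of each monomial x^k gives [2/(k+1) if k even, 0 if k odd]. Integrating term-by-term (or equivalently evaluating the antiderivative F(x) = -x^3/3 + 2*x^2 - 3*x at the endpoints):
  F(1) − F(−1) = -4/3 − (16/3) = -20/3.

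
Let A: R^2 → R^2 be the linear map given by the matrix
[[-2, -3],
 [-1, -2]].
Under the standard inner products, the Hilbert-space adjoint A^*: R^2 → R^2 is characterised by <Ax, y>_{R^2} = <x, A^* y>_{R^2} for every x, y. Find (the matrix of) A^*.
A^* = A^T =
[[-2, -1],
 [-3, -2]]

For real matrices with standard dot products, the defining identity <Ax, y> = <x, A^* y> gives (Ax)^T y = x^T (A^*) y, i.e. x^T A^T y = x^T (A^*) y. Since this holds for all x, y, we must have A^* = A^T. Therefore
A^* =
[[-2, -1],
 [-3, -2]].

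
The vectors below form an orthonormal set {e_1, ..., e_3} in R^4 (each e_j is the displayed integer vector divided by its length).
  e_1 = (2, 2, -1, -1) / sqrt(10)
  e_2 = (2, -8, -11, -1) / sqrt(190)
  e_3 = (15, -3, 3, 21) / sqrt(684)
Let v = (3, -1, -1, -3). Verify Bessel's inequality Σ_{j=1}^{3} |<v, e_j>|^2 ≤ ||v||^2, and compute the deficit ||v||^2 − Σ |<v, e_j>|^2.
Σ |<v, e_j>|^2 = 11; ||v||^2 = 20; deficit = 9

Write each e_j = u_j / sqrt(<u_j, u_j>) where u_j is the displayed integer vector. Then <v, e_j> = <v, u_j> / sqrt(<u_j, u_j>), so |<v, e_j>|^2 = <v, u_j>^2 / <u_j, u_j>.
Coefficients: <v, e_1> = 8/sqrt(10), <v, e_2> = 28/sqrt(190), <v, e_3> = -18/sqrt(684).
Square and sum: Σ |<v, e_j>|^2 = 11.
Compute ||v||^2 = v·v = 20.
Deficit = 20 − 11 = 9 ≥ 0, confirming Bessel's inequality. (The deficit equals ||v − Σ <v,e_j> e_j||^2, the squared distance from v to span{e_j}.)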